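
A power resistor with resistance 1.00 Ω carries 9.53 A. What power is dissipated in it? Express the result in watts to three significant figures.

Knowing I and R, the power is just I²R — no need to find V first.
P = (9.530 A)² × 1.00 Ω = 90.82 W

90.8 W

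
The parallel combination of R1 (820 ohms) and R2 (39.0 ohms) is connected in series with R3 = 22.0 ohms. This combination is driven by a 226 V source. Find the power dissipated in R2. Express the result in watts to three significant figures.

517 W

Collapse the R1‖R2 pair into one equivalent R_p; then R_p and R3 form a series string.
R_p = (820×39.0)/(820+39.0) = 37.23 Ω
R_total = R_p + 22.0 = 37.23 + 22.0 = 59.23 Ω
I = V / R_total = 226 / 59.23 = 3.816 A
Voltage across the parallel pair: V_p = I × R_p = 3.816 × 37.23 = 142.1 V
Use P = V²/R for R2 with V = V_p.
P_R2 = (142.1)² / 39.0 = 517.4 W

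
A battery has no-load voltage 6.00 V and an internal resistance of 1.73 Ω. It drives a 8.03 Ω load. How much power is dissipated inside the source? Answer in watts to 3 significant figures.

0.654 W

r is in series with the load, so it carries the full circuit current — the loss in it is I²r.
I = ε / (r + R) = 6.00 / (1.73 + 8.03) = 0.6148 A
P_int = I² r = (0.6148)² × 1.73 = 0.6538 W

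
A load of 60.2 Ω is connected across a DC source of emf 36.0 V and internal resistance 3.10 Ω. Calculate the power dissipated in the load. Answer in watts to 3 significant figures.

19.5 W

Find the circuit current first, then P = I²R for the load (series elements share I).
I = ε / (r + R) = 36.0 / (3.10 + 60.2) = 0.5687 A
P_load = I² R = (0.5687)² × 60.2 = 19.47 W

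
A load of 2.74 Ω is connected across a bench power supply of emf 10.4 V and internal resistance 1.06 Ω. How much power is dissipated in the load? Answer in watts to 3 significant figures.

20.5 W

With r and R in series, I = ε/(r+R); the load dissipates I²R.
I = ε / (r + R) = 10.4 / (1.06 + 2.74) = 2.737 A
P_load = I² R = (2.737)² × 2.74 = 20.52 W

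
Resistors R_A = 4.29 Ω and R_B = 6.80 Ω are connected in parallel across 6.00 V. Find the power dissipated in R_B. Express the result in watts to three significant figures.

Parallel branches share the same voltage; P = V²/R gives the branch power in one step.
P_R_B = V² / R_B = (6.00)² / 6.80 Ω = 5.294 W

5.29 W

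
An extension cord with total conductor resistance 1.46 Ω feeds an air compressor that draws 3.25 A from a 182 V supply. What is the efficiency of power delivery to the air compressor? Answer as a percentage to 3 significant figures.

97.4 %

The extension cord carries the full 3.25 A.
P_line = I² R_line = (3.250)² × 1.46 = 15.42 W
P_source = V I = 182 × 3.250 = 591.5 W; P_load = 576.1 W
η = P_load / P_source = 576.1 / 591.5 = 0.9739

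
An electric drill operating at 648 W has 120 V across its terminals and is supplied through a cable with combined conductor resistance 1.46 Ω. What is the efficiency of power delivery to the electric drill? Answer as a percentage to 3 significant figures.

93.8 %

I = P / V = 648 / 120 = 5.400 A through the cable.
P_line = I² R_line = (5.400)² × 1.46 = 42.57 W
P_source = P_load + P_line = 648.0 + 42.57 = 690.6 W
η = P_load / P_source = 648.0 / 690.6 = 0.9384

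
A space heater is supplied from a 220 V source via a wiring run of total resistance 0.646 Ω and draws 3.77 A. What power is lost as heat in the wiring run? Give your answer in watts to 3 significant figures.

9.18 W

Line loss is just I²R for the cable — we know both I and R_line directly.
The wiring run carries the full 3.77 A.
P_line = I² R_line = (3.770)² × 0.646 = 9.182 W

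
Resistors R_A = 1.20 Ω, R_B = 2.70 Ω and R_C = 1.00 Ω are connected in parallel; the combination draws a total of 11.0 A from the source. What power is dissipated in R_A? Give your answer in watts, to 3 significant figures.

Only the total current is stated, so first find the parallel equivalent to get the voltage across the combination.
1/R_eq = 1/1.20 + 1/2.70 + 1/1.00 ⇒ R_eq = 0.4538 Ω
V = I_total × R_eq = 11.00 × 0.4538 = 4.992 V
P_R_A = V² / R_A = (4.992)² / 1.20 = 20.76 W

20.8 W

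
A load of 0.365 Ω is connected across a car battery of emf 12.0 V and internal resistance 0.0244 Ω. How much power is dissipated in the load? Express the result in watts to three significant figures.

347 W

Load and internal resistance form a series loop — compute the loop current, then the load power via I²R.
I = ε / (r + R) = 12.0 / (0.0244 + 0.365) = 30.82 A
P_load = I² R = (30.82)² × 0.365 = 346.6 W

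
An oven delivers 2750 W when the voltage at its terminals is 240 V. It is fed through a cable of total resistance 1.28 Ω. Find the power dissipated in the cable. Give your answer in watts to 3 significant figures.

168 W

Only the current and the line resistance are needed for the I²R loss.
I = P / V = 2750 / 240 = 11.46 A through the cable.
P_line = I² R_line = (11.46)² × 1.28 = 168.1 W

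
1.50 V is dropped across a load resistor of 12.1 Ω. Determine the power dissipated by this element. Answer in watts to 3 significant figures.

0.186 W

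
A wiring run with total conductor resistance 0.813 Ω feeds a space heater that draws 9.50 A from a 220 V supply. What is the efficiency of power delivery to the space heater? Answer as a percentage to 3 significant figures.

The wiring run carries the full 9.50 A.
P_line = I² R_line = (9.500)² × 0.813 = 73.37 W
P_source = V I = 220 × 9.500 = 2090 W; P_load = 2017 W
η = P_load / P_source = 2017 / 2090 = 0.9649

96.5 %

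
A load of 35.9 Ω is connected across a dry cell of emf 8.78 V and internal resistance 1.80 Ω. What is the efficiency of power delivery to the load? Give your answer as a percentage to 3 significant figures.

η = P_load/(P_load+P_int) = I²R/(I²R+I²r) = R/(R+r) — the I² cancels for series elements.
η = R / (R + r) = 35.9 / (35.9 + 1.80) = 0.9523

95.2 %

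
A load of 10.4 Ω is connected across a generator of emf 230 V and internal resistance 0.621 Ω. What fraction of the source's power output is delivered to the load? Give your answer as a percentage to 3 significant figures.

94.4 %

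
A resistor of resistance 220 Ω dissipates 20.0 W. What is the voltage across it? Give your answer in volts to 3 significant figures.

From P = V I = I²R = V²/R, with the two given quantities we get V = √(P R).
V = √(20.0 × 220) = 66.33 V

66.3 V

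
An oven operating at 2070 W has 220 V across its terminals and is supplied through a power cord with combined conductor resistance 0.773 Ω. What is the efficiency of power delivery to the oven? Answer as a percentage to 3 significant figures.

96.8 %

I = P / V = 2070 / 220 = 9.409 A through the power cord.
P_line = I² R_line = (9.409)² × 0.773 = 68.43 W
P_source = P_load + P_line = 2070 + 68.43 = 2138 W
η = P_load / P_source = 2070 / 2138 = 0.9680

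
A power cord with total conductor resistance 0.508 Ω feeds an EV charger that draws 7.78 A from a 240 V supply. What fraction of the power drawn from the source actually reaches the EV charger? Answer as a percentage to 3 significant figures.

98.4 %

The power cord carries the full 7.78 A.
P_line = I² R_line = (7.780)² × 0.508 = 30.75 W
P_source = V I = 240 × 7.780 = 1867 W; P_load = 1836 W
η = P_load / P_source = 1836 / 1867 = 0.9835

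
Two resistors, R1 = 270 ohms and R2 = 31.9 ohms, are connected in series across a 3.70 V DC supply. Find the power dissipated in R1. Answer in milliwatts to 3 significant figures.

The current is common to all series resistors; compute it, then apply P = I²R for the target.
R_total = 270 + 31.9 = 301.9 Ω
I = V / R_total = 3.70 / 301.9 = 0.01226 A
P_R1 = I² × R1 = (0.01226)² × 270 = 0.04055 W

40.6 mW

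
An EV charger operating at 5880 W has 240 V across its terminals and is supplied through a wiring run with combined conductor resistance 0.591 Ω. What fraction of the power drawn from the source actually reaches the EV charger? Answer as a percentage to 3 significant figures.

I = P / V = 5880 / 240 = 24.50 A through the wiring run.
P_line = I² R_line = (24.50)² × 0.591 = 354.7 W
P_source = P_load + P_line = 5880 + 354.7 = 6235 W
η = P_load / P_source = 5880 / 6235 = 0.9431

94.3 %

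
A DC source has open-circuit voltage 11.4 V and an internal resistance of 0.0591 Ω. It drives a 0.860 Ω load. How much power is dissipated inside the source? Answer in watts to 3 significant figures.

The source's internal resistance is just another series element carrying I; its dissipation is I²r.
I = ε / (r + R) = 11.4 / (0.0591 + 0.860) = 12.40 A
P_int = I² r = (12.40)² × 0.0591 = 9.092 W

9.09 W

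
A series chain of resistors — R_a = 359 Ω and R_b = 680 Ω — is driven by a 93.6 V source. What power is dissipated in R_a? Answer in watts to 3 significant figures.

2.91 W

Since the resistors are in series they all carry the loop current I = V/R_total; the power in any one is I²R.
R_total = 359 + 680 = 1039 Ω
I = V / R_total = 93.6 / 1039 = 0.09009 A
P_R_a = I² × R_a = (0.09009)² × 359 = 2.914 W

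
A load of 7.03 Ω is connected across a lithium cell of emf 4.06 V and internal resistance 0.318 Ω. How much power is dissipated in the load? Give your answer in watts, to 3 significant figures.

With r and R in series, I = ε/(r+R); the load dissipates I²R.
I = ε / (r + R) = 4.06 / (0.318 + 7.03) = 0.5525 A
P_load = I² R = (0.5525)² × 7.03 = 2.146 W

2.15 W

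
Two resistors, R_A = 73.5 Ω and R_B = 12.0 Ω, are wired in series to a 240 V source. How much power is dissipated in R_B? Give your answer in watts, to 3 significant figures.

94.6 W

Series elements share the same current, so find I first, then use P = I²R.
R_total = 73.5 + 12.0 = 85.50 Ω
I = V / R_total = 240 / 85.50 = 2.807 A
P_R_B = I² × R_B = (2.807)² × 12.0 = 94.55 W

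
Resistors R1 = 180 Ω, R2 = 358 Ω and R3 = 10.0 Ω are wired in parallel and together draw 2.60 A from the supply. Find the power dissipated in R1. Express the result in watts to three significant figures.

3.20 W

The branches share the same voltage, but only the total current is given — find V from the equivalent resistance first.
1/R_eq = 1/180 + 1/358 + 1/10.0 ⇒ R_eq = 9.229 Ω
V = I_total × R_eq = 2.600 × 9.229 = 24.00 V
P_R1 = V² / R1 = (24.00)² / 180 = 3.199 W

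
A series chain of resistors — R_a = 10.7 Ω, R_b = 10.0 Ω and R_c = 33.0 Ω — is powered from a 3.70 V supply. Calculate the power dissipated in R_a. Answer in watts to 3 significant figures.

Since the resistors are in series they all carry the loop current I = V/R_total; the power in any one is I²R.
R_total = 10.7 + 10.0 + 33.0 = 53.70 Ω
I = V / R_total = 3.70 / 53.70 = 0.06890 A
P_R_a = I² × R_a = (0.06890)² × 10.7 = 0.05080 W

0.0508 W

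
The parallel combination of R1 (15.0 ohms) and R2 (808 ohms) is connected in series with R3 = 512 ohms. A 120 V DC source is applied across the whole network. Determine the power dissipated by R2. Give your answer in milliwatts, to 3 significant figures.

Combine R1 and R2 into their parallel equivalent first, reducing the network to two series resistors.
R_p = (15.0×808)/(15.0+808) = 14.73 Ω
R_total = R_p + 512 = 14.73 + 512 = 526.7 Ω
I = V / R_total = 120 / 526.7 = 0.2278 A
Voltage across the parallel pair: V_p = I × R_p = 0.2278 × 14.73 = 3.355 V
Use P = V²/R for R2 with V = V_p.
P_R2 = (3.355)² / 808 = 0.01393 W

13.9 mW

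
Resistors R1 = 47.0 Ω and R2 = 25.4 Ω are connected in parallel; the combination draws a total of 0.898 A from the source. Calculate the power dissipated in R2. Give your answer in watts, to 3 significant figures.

Parallel branches share V, not I — compute V via R_eq, then use V²/R for the target branch.
1/R_eq = 1/47.0 + 1/25.4 ⇒ R_eq = 16.49 Ω
V = I_total × R_eq = 0.8980 × 16.49 = 14.81 V
P_R2 = V² / R2 = (14.81)² / 25.4 = 8.632 W

8.63 W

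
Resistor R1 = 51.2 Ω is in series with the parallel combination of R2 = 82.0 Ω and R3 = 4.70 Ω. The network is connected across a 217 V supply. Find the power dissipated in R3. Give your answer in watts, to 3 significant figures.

First combine the parallel branches into one equivalent R_p, then R1 + R_p is a series pair.
R_p = (82.0×4.70)/(82.0+4.70) = 4.445 Ω
R_total = 51.2 + 4.445 = 55.65 Ω
I = V / R_total = 217 / 55.65 = 3.900 A
Voltage across the parallel pair: V_p = I × R_p = 3.900 × 4.445 = 17.34 V
R3 is across V_p, so use P = V²/R for that branch.
P_R3 = (17.34)² / 4.70 = 63.94 W

63.9 W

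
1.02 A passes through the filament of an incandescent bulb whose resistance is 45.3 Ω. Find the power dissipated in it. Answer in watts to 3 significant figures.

With I and R stated, P = I²R applies in one step.
P = (1.020 A)² × 45.3 Ω = 47.13 W

47.1 W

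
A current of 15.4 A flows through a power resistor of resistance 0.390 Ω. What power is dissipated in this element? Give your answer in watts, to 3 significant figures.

92.5 W

Current and resistance are given, so P = I²R is the direct form.
P = (15.40 A)² × 0.390 Ω = 92.49 W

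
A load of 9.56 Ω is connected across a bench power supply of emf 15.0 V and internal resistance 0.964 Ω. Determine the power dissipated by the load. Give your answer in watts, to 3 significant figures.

Load and internal resistance form a series loop — compute the loop current, then the load power via I²R.
I = ε / (r + R) = 15.0 / (0.964 + 9.56) = 1.425 A
P_load = I² R = (1.425)² × 9.56 = 19.42 W

19.4 W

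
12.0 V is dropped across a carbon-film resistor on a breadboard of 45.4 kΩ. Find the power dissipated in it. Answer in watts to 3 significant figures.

0.00317 W

We know the drop across the element and its resistance — P = V²/R, one step.
P = (12.0 V)² / 45400 Ω = 0.003172 W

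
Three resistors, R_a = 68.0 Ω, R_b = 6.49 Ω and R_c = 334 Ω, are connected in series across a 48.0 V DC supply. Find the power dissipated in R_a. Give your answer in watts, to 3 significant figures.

Series elements share the same current, so find I first, then use P = I²R.
R_total = 68.0 + 6.49 + 334 = 408.5 Ω
I = V / R_total = 48.0 / 408.5 = 0.1175 A
P_R_a = I² × R_a = (0.1175)² × 68.0 = 0.9389 W

0.939 W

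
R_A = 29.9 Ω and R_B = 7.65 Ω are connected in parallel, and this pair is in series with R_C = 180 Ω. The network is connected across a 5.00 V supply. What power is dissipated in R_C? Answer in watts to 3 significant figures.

First find R_p for the parallel pair, then treat R_p + R_C as a series loop.
R_p = (29.9×7.65)/(29.9+7.65) = 6.091 Ω
R_total = R_p + 180 = 6.091 + 180 = 186.1 Ω
I = V / R_total = 5.00 / 186.1 = 0.02687 A
All the supply current flows through R_C; use P = I²R_C.
P_R_C = (0.02687)² × 180 = 0.1299 W

0.130 W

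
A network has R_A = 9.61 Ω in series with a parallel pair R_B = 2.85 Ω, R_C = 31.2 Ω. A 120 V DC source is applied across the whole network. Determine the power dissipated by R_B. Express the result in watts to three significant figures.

Replace R_B and R_C with their parallel equivalent so the circuit becomes R_A in series with R_p.
R_p = (2.85×31.2)/(2.85+31.2) = 2.611 Ω
R_total = 9.61 + 2.611 = 12.22 Ω
I = V / R_total = 120 / 12.22 = 9.819 A
Voltage across the parallel pair: V_p = I × R_p = 9.819 × 2.611 = 25.64 V
R_B is across V_p, so use P = V²/R for that branch.
P_R_B = (25.64)² / 2.85 = 230.7 W

231 W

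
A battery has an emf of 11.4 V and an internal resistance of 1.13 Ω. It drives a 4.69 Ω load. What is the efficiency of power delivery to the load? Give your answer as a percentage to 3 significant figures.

The source delivers εI, of which I²R reaches the load and I²r is lost; since I is common, η = R/(R+r).
η = R / (R + r) = 4.69 / (4.69 + 1.13) = 0.8058

80.6 %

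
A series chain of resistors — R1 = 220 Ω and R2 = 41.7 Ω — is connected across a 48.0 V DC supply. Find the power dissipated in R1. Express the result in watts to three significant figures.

Every series element carries the same I. Get I from the total resistance, then P = I² × R1.
R_total = 220 + 41.7 = 261.7 Ω
I = V / R_total = 48.0 / 261.7 = 0.1834 A
P_R1 = I² × R1 = (0.1834)² × 220 = 7.401 W

7.40 W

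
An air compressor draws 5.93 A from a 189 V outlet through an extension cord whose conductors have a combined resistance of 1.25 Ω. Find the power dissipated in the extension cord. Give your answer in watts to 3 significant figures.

44.0 W

Line loss is just I²R for the cable — we know both I and R_line directly.
The extension cord carries the full 5.93 A.
P_line = I² R_line = (5.930)² × 1.25 = 43.96 W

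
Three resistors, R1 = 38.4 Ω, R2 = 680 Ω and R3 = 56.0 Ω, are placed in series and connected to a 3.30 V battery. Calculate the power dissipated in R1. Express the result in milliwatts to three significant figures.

Since the resistors are in series they all carry the loop current I = V/R_total; the power in any one is I²R.
R_total = 38.4 + 680 + 56.0 = 774.4 Ω
I = V / R_total = 3.30 / 774.4 = 0.004261 A
P_R1 = I² × R1 = (0.004261)² × 38.4 = 0.0006973 W

0.697 mW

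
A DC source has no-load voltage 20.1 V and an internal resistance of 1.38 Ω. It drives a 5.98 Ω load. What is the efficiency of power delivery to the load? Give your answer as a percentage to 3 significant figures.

81.2 %

The source delivers εI, of which I²R reaches the load and I²r is lost; since I is common, η = R/(R+r).
η = R / (R + r) = 5.98 / (5.98 + 1.38) = 0.8125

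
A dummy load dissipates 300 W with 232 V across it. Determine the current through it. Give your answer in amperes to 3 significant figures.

1.29 A

Inverting the appropriate power form: I = P / V.
I = 300 / 232 = 1.293 A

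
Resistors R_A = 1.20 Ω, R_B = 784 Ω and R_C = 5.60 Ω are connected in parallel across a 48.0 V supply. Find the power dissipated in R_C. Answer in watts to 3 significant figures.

411 W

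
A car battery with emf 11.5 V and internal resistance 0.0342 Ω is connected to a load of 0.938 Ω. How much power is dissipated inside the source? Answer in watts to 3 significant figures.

r is in series with the load, so it carries the full circuit current — the loss in it is I²r.
I = ε / (r + R) = 11.5 / (0.0342 + 0.938) = 11.83 A
P_int = I² r = (11.83)² × 0.0342 = 4.785 W

4.79 W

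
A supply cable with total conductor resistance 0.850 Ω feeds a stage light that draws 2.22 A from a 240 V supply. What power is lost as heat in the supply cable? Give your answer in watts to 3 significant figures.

4.19 W

Line loss is just I²R for the cable — we know both I and R_line directly.
The supply cable carries the full 2.22 A.
P_line = I² R_line = (2.220)² × 0.850 = 4.189 W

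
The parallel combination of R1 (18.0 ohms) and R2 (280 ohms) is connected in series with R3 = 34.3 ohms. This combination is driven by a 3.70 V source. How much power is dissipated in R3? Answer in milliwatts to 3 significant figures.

179 mW

Combine R1 and R2 into their parallel equivalent first, reducing the network to two series resistors.
R_p = (18.0×280)/(18.0+280) = 16.91 Ω
R_total = R_p + 34.3 = 16.91 + 34.3 = 51.21 Ω
I = V / R_total = 3.70 / 51.21 = 0.07225 A
R3 is the series element, so its power is I²R.
P_R3 = (0.07225)² × 34.3 = 0.1790 W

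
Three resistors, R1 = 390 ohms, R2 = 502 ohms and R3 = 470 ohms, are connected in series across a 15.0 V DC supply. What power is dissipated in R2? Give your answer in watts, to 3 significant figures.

Since the resistors are in series they all carry the loop current I = V/R_total; the power in any one is I²R.
R_total = 390 + 502 + 470 = 1362 Ω
I = V / R_total = 15.0 / 1362 = 0.01101 A
P_R2 = I² × R2 = (0.01101)² × 502 = 0.06089 W

0.0609 W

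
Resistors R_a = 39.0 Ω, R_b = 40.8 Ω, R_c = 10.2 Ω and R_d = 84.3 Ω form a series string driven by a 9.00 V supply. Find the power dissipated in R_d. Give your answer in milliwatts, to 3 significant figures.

The current is common to all series resistors; compute it, then apply P = I²R for the target.
R_total = 39.0 + 40.8 + 10.2 + 84.3 = 174.3 Ω
I = V / R_total = 9.00 / 174.3 = 0.05164 A
P_R_d = I² × R_d = (0.05164)² × 84.3 = 0.2248 W

225 mW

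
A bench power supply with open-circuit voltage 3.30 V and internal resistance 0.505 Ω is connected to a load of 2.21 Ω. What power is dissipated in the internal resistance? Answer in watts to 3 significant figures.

0.746 W

r is in series with the load, so it carries the full circuit current — the loss in it is I²r.
I = ε / (r + R) = 3.30 / (0.505 + 2.21) = 1.215 A
P_int = I² r = (1.215)² × 0.505 = 0.7461 W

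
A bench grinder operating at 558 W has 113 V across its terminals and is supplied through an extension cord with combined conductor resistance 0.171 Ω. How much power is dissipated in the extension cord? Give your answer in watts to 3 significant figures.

4.17 W

The extension cord and load are in series, so the same current flows in both; the loss is I²R_line.
I = P / V = 558 / 113 = 4.938 A through the extension cord.
P_line = I² R_line = (4.938)² × 0.171 = 4.170 W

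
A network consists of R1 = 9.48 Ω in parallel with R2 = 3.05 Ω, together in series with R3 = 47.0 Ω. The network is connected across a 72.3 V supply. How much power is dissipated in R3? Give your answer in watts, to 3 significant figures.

Combine R1 and R2 into their parallel equivalent first, reducing the network to two series resistors.
R_p = (9.48×3.05)/(9.48+3.05) = 2.308 Ω
R_total = R_p + 47.0 = 2.308 + 47.0 = 49.31 Ω
I = V / R_total = 72.3 / 49.31 = 1.466 A
R3 is the series element, so its power is I²R.
P_R3 = (1.466)² × 47.0 = 101.1 W

101 W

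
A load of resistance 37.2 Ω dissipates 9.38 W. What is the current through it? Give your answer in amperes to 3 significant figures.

0.502 A

Inverting the appropriate power form: I = √(P / R).
I = √(9.38 / 37.2) = 0.5021 A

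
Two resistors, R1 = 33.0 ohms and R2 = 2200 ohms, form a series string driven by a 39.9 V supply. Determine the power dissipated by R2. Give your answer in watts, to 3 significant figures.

0.702 W

Since the resistors are in series they all carry the loop current I = V/R_total; the power in any one is I²R.
R_total = 33.0 + 2200 = 2233 Ω
I = V / R_total = 39.9 / 2233 = 0.01787 A
P_R2 = I² × R2 = (0.01787)² × 2200 = 0.7024 W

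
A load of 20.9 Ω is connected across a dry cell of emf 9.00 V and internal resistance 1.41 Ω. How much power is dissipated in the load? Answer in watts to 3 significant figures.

Find the circuit current first, then P = I²R for the load (series elements share I).
I = ε / (r + R) = 9.00 / (1.41 + 20.9) = 0.4034 A
P_load = I² R = (0.4034)² × 20.9 = 3.401 W

3.40 W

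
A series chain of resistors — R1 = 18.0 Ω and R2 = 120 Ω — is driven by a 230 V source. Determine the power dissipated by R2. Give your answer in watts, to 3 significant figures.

In a series string the same current flows through every resistor — find that current, then P = I²R for the one we want.
R_total = 18.0 + 120 = 138.0 Ω
I = V / R_total = 230 / 138.0 = 1.667 A
P_R2 = I² × R2 = (1.667)² × 120 = 333.3 W

333 W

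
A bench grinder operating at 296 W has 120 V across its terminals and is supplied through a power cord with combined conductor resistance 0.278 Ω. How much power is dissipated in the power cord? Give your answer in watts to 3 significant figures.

The power cord and load are in series, so the same current flows in both; the loss is I²R_line.
I = P / V = 296 / 120 = 2.467 A through the power cord.
P_line = I² R_line = (2.467)² × 0.278 = 1.691 W

1.69 W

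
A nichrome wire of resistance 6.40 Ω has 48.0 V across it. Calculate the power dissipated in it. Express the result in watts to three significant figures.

Voltage and resistance are given, so P = V²/R is the one-step route.
P = (48.0 V)² / 6.40 Ω = 360.0 W

360 W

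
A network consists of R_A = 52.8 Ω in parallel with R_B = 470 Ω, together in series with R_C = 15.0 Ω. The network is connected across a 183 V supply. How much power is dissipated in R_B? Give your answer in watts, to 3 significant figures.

Combine R_A and R_B into their parallel equivalent first, reducing the network to two series resistors.
R_p = (52.8×470)/(52.8+470) = 47.47 Ω
R_total = R_p + 15.0 = 47.47 + 15.0 = 62.47 Ω
I = V / R_total = 183 / 62.47 = 2.930 A
Voltage across the parallel pair: V_p = I × R_p = 2.930 × 47.47 = 139.1 V
R_B sits across V_p; its power is V_p²/R.
P_R_B = (139.1)² / 470 = 41.14 W

41.1 W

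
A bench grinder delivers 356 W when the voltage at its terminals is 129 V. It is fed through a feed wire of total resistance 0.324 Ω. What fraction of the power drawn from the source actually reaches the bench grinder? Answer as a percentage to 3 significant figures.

99.3 %

I = P / V = 356 / 129 = 2.760 A through the feed wire.
P_line = I² R_line = (2.760)² × 0.324 = 2.468 W
P_source = P_load + P_line = 356.0 + 2.468 = 358.5 W
η = P_load / P_source = 356.0 / 358.5 = 0.9931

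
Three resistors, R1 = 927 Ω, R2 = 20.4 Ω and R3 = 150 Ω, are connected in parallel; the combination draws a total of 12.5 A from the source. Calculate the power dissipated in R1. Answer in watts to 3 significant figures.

52.3 W

Only the total current is stated, so first find the parallel equivalent to get the voltage across the combination.
1/R_eq = 1/927 + 1/20.4 + 1/150 ⇒ R_eq = 17.62 Ω
V = I_total × R_eq = 12.50 × 17.62 = 220.2 V
P_R1 = V² / R1 = (220.2)² / 927 = 52.31 W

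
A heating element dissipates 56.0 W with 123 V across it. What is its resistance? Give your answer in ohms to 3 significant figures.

270 Ω

Rearranging the power relation for the two known quantities gives R = V² / P.
R = (123)² / 56.0 = 270.2 Ω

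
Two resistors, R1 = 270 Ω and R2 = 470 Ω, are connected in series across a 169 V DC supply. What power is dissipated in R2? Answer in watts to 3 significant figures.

24.5 W

The current is common to all series resistors; compute it, then apply P = I²R for the target.
R_total = 270 + 470 = 740.0 Ω
I = V / R_total = 169 / 740.0 = 0.2284 A
P_R2 = I² × R2 = (0.2284)² × 470 = 24.51 W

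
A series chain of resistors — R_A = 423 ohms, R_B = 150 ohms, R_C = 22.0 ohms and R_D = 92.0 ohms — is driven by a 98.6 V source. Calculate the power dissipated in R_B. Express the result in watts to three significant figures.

3.09 W

In a series string the same current flows through every resistor — find that current, then P = I²R for the one we want.
R_total = 423 + 150 + 22.0 + 92.0 = 687.0 Ω
I = V / R_total = 98.6 / 687.0 = 0.1435 A
P_R_B = I² × R_B = (0.1435)² × 150 = 3.090 W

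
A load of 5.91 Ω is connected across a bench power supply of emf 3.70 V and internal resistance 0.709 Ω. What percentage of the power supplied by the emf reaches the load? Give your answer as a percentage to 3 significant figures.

89.3 %

η = P_load/(P_load+P_int) = I²R/(I²R+I²r) = R/(R+r) — the I² cancels for series elements.
η = R / (R + r) = 5.91 / (5.91 + 0.709) = 0.8929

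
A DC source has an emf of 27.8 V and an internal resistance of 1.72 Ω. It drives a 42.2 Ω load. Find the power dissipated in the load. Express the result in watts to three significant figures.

16.9 W

Find the circuit current first, then P = I²R for the load (series elements share I).
I = ε / (r + R) = 27.8 / (1.72 + 42.2) = 0.6330 A
P_load = I² R = (0.6330)² × 42.2 = 16.91 W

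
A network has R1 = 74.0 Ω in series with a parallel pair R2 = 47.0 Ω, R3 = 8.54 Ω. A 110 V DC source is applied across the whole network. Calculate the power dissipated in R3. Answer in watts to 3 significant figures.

11.2 W

First combine the parallel branches into one equivalent R_p, then R1 + R_p is a series pair.
R_p = (47.0×8.54)/(47.0+8.54) = 7.227 Ω
R_total = 74.0 + 7.227 = 81.23 Ω
I = V / R_total = 110 / 81.23 = 1.354 A
Voltage across the parallel pair: V_p = I × R_p = 1.354 × 7.227 = 9.787 V
R3 is across V_p, so use P = V²/R for that branch.
P_R3 = (9.787)² / 8.54 = 11.22 W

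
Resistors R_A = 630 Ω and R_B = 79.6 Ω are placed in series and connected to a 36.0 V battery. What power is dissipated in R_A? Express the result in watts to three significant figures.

1.62 W

Series elements share the same current, so find I first, then use P = I²R.
R_total = 630 + 79.6 = 709.6 Ω
I = V / R_total = 36.0 / 709.6 = 0.05073 A
P_R_A = I² × R_A = (0.05073)² × 630 = 1.622 W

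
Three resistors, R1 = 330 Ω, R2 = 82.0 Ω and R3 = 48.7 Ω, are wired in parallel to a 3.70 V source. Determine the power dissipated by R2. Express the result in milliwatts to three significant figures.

Every branch has 3.70 V across it, so for R2 the power is simply V²/R.
P_R2 = V² / R2 = (3.70)² / 82.0 Ω = 0.1670 W

167 mW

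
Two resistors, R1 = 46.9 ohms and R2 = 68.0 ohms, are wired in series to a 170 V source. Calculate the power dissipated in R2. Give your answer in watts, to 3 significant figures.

149 W

Since the resistors are in series they all carry the loop current I = V/R_total; the power in any one is I²R.
R_total = 46.9 + 68.0 = 114.9 Ω
I = V / R_total = 170 / 114.9 = 1.480 A
P_R2 = I² × R2 = (1.480)² × 68.0 = 148.9 W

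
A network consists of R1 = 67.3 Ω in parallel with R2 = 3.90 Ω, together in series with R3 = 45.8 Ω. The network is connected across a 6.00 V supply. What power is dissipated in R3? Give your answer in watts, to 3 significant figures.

0.673 W

First find R_p for the parallel pair, then treat R_p + R3 as a series loop.
R_p = (67.3×3.90)/(67.3+3.90) = 3.686 Ω
R_total = R_p + 45.8 = 3.686 + 45.8 = 49.49 Ω
I = V / R_total = 6.00 / 49.49 = 0.1212 A
R3 is the series element, so its power is I²R.
P_R3 = (0.1212)² × 45.8 = 0.6733 W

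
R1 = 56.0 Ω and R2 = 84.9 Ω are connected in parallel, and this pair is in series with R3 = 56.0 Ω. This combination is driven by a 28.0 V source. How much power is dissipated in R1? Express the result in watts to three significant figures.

Reduce the parallel combination to a single R_p; the circuit then becomes R_p in series with the remaining resistor.
R_p = (56.0×84.9)/(56.0+84.9) = 33.74 Ω
R_total = R_p + 56.0 = 33.74 + 56.0 = 89.74 Ω
I = V / R_total = 28.0 / 89.74 = 0.3120 A
Voltage across the parallel pair: V_p = I × R_p = 0.3120 × 33.74 = 10.53 V
R1 sits across V_p; its power is V_p²/R.
P_R1 = (10.53)² / 56.0 = 1.979 W

1.98 W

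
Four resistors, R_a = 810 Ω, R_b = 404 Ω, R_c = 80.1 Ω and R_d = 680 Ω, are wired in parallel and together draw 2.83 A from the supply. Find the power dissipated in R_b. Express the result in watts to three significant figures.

The branches share the same voltage, but only the total current is given — find V from the equivalent resistance first.
1/R_eq = 1/810 + 1/404 + 1/80.1 + 1/680 ⇒ R_eq = 56.61 Ω
V = I_total × R_eq = 2.830 × 56.61 = 160.2 V
P_R_b = V² / R_b = (160.2)² / 404 = 63.53 W

63.5 W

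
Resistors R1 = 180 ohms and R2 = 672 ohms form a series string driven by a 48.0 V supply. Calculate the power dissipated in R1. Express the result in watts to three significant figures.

Since the resistors are in series they all carry the loop current I = V/R_total; the power in any one is I²R.
R_total = 180 + 672 = 852.0 Ω
I = V / R_total = 48.0 / 852.0 = 0.05634 A
P_R1 = I² × R1 = (0.05634)² × 180 = 0.5713 W

0.571 W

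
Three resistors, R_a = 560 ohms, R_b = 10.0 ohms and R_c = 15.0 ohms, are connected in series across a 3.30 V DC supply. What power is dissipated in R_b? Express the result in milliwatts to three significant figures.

In a series string the same current flows through every resistor — find that current, then P = I²R for the one we want.
R_total = 560 + 10.0 + 15.0 = 585.0 Ω
I = V / R_total = 3.30 / 585.0 = 0.005641 A
P_R_b = I² × R_b = (0.005641)² × 10.0 = 0.0003182 W

0.318 mW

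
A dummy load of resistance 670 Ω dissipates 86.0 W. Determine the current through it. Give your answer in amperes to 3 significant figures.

From P = V I = I²R = V²/R, with the two given quantities we get I = √(P / R).
I = √(86.0 / 670) = 0.3583 A

0.358 A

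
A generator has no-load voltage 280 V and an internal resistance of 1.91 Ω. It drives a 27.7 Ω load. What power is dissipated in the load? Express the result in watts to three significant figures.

2480 W

With r and R in series, I = ε/(r+R); the load dissipates I²R.
I = ε / (r + R) = 280 / (1.91 + 27.7) = 9.456 A
P_load = I² R = (9.456)² × 27.7 = 2477 W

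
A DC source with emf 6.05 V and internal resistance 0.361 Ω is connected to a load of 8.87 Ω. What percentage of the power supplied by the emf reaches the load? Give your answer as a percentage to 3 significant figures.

96.1 %

The source delivers εI, of which I²R reaches the load and I²r is lost; since I is common, η = R/(R+r).
η = R / (R + r) = 8.87 / (8.87 + 0.361) = 0.9609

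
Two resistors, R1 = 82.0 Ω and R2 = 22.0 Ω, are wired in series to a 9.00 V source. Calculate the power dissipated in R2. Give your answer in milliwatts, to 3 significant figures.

Every series element carries the same I. Get I from the total resistance, then P = I² × R2.
R_total = 82.0 + 22.0 = 104.0 Ω
I = V / R_total = 9.00 / 104.0 = 0.08654 A
P_R2 = I² × R2 = (0.08654)² × 22.0 = 0.1648 W

165 mW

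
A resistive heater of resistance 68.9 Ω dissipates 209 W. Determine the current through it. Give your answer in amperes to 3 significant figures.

1.74 A

Inverting the appropriate power form: I = √(P / R).
I = √(209 / 68.9) = 1.742 A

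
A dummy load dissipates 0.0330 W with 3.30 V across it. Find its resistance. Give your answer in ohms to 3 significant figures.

Inverting the appropriate power form: R = V² / P.
R = (3.30)² / 0.0330 = 330.0 Ω

330 Ω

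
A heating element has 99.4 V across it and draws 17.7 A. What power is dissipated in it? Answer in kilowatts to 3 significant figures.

Both the voltage across and the current through the element are known, so P = V I applies directly.
P = 99.4 V × 17.70 A = 1759 W

1.76 kW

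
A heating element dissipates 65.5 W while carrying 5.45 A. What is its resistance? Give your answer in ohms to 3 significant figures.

2.21 Ω

Rearranging the power relation for the two known quantities gives R = P / I².
R = 65.5 / (5.450)² = 2.205 Ω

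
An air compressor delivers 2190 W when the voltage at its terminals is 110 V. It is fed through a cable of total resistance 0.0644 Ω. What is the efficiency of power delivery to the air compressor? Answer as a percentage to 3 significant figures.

98.8 %

I = P / V = 2190 / 110 = 19.91 A through the cable.
P_line = I² R_line = (19.91)² × 0.0644 = 25.53 W
P_source = P_load + P_line = 2190 + 25.53 = 2216 W
η = P_load / P_source = 2190 / 2216 = 0.9885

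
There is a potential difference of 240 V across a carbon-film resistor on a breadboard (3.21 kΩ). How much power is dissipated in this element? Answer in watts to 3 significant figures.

We know the drop across the element and its resistance — P = V²/R, one step.
P = (240 V)² / 3210 Ω = 17.94 W

17.9 W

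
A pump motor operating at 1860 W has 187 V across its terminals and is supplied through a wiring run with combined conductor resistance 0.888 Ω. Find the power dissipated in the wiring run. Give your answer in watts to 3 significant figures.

87.9 W

Line loss is just I²R for the cable — we know both I and R_line directly.
I = P / V = 1860 / 187 = 9.947 A through the wiring run.
P_line = I² R_line = (9.947)² × 0.888 = 87.85 W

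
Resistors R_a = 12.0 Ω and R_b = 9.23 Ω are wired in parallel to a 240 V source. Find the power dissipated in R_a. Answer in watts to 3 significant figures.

Each parallel branch sees the full supply voltage, so P = V²/R applies directly to the target branch.
P_R_a = V² / R_a = (240)² / 12.0 Ω = 4800 W

4800 W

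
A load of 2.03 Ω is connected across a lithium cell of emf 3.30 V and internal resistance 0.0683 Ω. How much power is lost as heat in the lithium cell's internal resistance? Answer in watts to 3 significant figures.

0.169 W

Internal loss is I²r, with I set by the total series resistance r+R.
I = ε / (r + R) = 3.30 / (0.0683 + 2.03) = 1.573 A
P_int = I² r = (1.573)² × 0.0683 = 0.1689 W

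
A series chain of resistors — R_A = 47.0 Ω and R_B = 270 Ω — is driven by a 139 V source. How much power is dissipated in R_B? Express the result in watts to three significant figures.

51.9 W

Since the resistors are in series they all carry the loop current I = V/R_total; the power in any one is I²R.
R_total = 47.0 + 270 = 317.0 Ω
I = V / R_total = 139 / 317.0 = 0.4385 A
P_R_B = I² × R_B = (0.4385)² × 270 = 51.91 W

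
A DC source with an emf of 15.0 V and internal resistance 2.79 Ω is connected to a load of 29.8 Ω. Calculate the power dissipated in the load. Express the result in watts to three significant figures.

With r and R in series, I = ε/(r+R); the load dissipates I²R.
I = ε / (r + R) = 15.0 / (2.79 + 29.8) = 0.4603 A
P_load = I² R = (0.4603)² × 29.8 = 6.313 W

6.31 W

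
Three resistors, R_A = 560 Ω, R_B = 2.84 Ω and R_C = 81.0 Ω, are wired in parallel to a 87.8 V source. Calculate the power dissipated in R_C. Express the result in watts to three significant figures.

Parallel branches share the same voltage; P = V²/R gives the branch power in one step.
P_R_C = V² / R_C = (87.8)² / 81.0 Ω = 95.17 W

95.2 W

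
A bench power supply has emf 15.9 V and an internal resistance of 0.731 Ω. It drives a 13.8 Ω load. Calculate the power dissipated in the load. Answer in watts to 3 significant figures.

Find the circuit current first, then P = I²R for the load (series elements share I).
I = ε / (r + R) = 15.9 / (0.731 + 13.8) = 1.094 A
P_load = I² R = (1.094)² × 13.8 = 16.52 W

16.5 W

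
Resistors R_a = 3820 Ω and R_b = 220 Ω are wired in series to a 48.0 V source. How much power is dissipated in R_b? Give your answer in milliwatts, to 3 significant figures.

The current is common to all series resistors; compute it, then apply P = I²R for the target.
R_total = 3820 + 220 = 4040 Ω
I = V / R_total = 48.0 / 4040 = 0.01188 A
P_R_b = I² × R_b = (0.01188)² × 220 = 0.03106 W

31.1 mW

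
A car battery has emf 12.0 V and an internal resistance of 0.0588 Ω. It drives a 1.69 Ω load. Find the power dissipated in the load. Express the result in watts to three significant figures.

Load and internal resistance form a series loop — compute the loop current, then the load power via I²R.
I = ε / (r + R) = 12.0 / (0.0588 + 1.69) = 6.862 A
P_load = I² R = (6.862)² × 1.69 = 79.57 W

79.6 W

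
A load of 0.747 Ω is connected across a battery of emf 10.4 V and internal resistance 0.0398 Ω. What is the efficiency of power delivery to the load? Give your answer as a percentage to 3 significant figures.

94.9 %

Both r and R carry the same current, so the power split is just the resistance split: η = R/(R+r).
η = R / (R + r) = 0.747 / (0.747 + 0.0398) = 0.9494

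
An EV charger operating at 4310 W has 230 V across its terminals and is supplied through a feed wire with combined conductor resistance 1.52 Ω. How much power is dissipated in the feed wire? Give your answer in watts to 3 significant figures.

534 W

Only the current and the line resistance are needed for the I²R loss.
I = P / V = 4310 / 230 = 18.74 A through the feed wire.
P_line = I² R_line = (18.74)² × 1.52 = 533.8 W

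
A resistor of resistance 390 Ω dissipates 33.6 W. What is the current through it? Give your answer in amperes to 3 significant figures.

Rearranging the power relation for the two known quantities gives I = √(P / R).
I = √(33.6 / 390) = 0.2935 A

0.294 A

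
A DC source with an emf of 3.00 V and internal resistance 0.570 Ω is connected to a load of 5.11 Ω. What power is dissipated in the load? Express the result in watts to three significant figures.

1.43 W

With r and R in series, I = ε/(r+R); the load dissipates I²R.
I = ε / (r + R) = 3.00 / (0.570 + 5.11) = 0.5282 A
P_load = I² R = (0.5282)² × 5.11 = 1.425 W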